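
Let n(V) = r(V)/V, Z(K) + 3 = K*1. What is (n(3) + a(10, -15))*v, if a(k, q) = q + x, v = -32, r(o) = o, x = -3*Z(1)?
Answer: 256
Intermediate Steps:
Z(K) = -3 + K (Z(K) = -3 + K*1 = -3 + K)
x = 6 (x = -3*(-3 + 1) = -3*(-2) = 6)
n(V) = 1 (n(V) = V/V = 1)
a(k, q) = 6 + q (a(k, q) = q + 6 = 6 + q)
(n(3) + a(10, -15))*v = (1 + (6 - 15))*(-32) = (1 - 9)*(-32) = -8*(-32) = 256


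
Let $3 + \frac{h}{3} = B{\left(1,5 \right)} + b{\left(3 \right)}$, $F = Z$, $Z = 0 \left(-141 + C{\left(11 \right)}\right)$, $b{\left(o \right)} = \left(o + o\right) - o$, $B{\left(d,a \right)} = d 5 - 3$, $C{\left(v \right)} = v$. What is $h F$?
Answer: $0$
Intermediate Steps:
$B{\left(d,a \right)} = -3 + 5 d$ ($B{\left(d,a \right)} = 5 d - 3 = -3 + 5 d$)
$b{\left(o \right)} = o$ ($b{\left(o \right)} = 2 o - o = o$)
$Z = 0$ ($Z = 0 \left(-141 + 11\right) = 0 \left(-130\right) = 0$)
$F = 0$
$h = 6$ ($h = -9 + 3 \left(\left(-3 + 5 \cdot 1\right) + 3\right) = -9 + 3 \left(\left(-3 + 5\right) + 3\right) = -9 + 3 \left(2 + 3\right) = -9 + 3 \cdot 5 = -9 + 15 = 6$)
$h F = 6 \cdot 0 = 0$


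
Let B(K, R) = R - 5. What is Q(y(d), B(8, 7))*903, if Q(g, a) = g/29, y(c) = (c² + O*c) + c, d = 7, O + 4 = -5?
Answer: -6321/29 ≈ -217.97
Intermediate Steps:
O = -9 (O = -4 - 5 = -9)
y(c) = c² - 8*c (y(c) = (c² - 9*c) + c = c² - 8*c)
B(K, R) = -5 + R
Q(g, a) = g/29 (Q(g, a) = g*(1/29) = g/29)
Q(y(d), B(8, 7))*903 = ((7*(-8 + 7))/29)*903 = ((7*(-1))/29)*903 = ((1/29)*(-7))*903 = -7/29*903 = -6321/29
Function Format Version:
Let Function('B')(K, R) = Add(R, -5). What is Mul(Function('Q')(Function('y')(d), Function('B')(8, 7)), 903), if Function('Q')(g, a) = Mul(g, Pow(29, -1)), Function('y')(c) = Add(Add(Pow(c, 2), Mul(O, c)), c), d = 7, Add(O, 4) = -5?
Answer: Rational(-6321, 29) ≈ -217.97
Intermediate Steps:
O = -9 (O = Add(-4, -5) = -9)
Function('y')(c) = Add(Pow(c, 2), Mul(-8, c)) (Function('y')(c) = Add(Add(Pow(c, 2), Mul(-9, c)), c) = Add(Pow(c, 2), Mul(-8, c)))
Function('B')(K, R) = Add(-5, R)
Function('Q')(g, a) = Mul(Rational(1, 29), g) (Function('Q')(g, a) = Mul(g, Rational(1, 29)) = Mul(Rational(1, 29), g))
Mul(Function('Q')(Function('y')(d), Function('B')(8, 7)), 903) = Mul(Mul(Rational(1, 29), Mul(7, Add(-8, 7))), 903) = Mul(Mul(Rational(1, 29), Mul(7, -1)), 903) = Mul(Mul(Rational(1, 29), -7), 903) = Mul(Rational(-7, 29), 903) = Rational(-6321, 29)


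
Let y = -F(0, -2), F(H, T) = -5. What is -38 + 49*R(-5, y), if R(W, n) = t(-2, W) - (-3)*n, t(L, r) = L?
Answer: 599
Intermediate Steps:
y = 5 (y = -1*(-5) = 5)
R(W, n) = -2 + 3*n (R(W, n) = -2 - (-3)*n = -2 + 3*n)
-38 + 49*R(-5, y) = -38 + 49*(-2 + 3*5) = -38 + 49*(-2 + 15) = -38 + 49*13 = -38 + 637 = 599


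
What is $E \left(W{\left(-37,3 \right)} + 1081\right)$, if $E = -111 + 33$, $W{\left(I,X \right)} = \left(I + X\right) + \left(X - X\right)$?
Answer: $-81666$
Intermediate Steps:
$W{\left(I,X \right)} = I + X$ ($W{\left(I,X \right)} = \left(I + X\right) + 0 = I + X$)
$E = -78$
$E \left(W{\left(-37,3 \right)} + 1081\right) = - 78 \left(\left(-37 + 3\right) + 1081\right) = - 78 \left(-34 + 1081\right) = \left(-78\right) 1047 = -81666$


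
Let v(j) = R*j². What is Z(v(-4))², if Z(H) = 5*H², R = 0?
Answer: 0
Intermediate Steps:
v(j) = 0 (v(j) = 0*j² = 0)
Z(v(-4))² = (5*0²)² = (5*0)² = 0² = 0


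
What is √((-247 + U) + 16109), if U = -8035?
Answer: √7827 ≈ 88.470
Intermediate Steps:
√((-247 + U) + 16109) = √((-247 - 8035) + 16109) = √(-8282 + 16109) = √7827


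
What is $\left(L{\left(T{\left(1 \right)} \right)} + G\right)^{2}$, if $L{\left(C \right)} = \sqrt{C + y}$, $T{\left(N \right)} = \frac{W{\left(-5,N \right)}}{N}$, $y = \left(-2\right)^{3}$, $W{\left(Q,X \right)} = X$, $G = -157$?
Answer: $\left(157 - i \sqrt{7}\right)^{2} \approx 24642.0 - 830.77 i$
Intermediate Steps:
$y = -8$
$T{\left(N \right)} = 1$ ($T{\left(N \right)} = \frac{N}{N} = 1$)
$L{\left(C \right)} = \sqrt{-8 + C}$ ($L{\left(C \right)} = \sqrt{C - 8} = \sqrt{-8 + C}$)
$\left(L{\left(T{\left(1 \right)} \right)} + G\right)^{2} = \left(\sqrt{-8 + 1} - 157\right)^{2} = \left(\sqrt{-7} - 157\right)^{2} = \left(i \sqrt{7} - 157\right)^{2} = \left(-157 + i \sqrt{7}\right)^{2}$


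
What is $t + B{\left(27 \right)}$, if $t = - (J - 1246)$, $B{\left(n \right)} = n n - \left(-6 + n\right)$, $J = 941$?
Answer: $1013$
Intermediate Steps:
$B{\left(n \right)} = 6 + n^{2} - n$ ($B{\left(n \right)} = n^{2} - \left(-6 + n\right) = 6 + n^{2} - n$)
$t = 305$ ($t = - (941 - 1246) = \left(-1\right) \left(-305\right) = 305$)
$t + B{\left(27 \right)} = 305 + \left(6 + 27^{2} - 27\right) = 305 + \left(6 + 729 - 27\right) = 305 + 708 = 1013$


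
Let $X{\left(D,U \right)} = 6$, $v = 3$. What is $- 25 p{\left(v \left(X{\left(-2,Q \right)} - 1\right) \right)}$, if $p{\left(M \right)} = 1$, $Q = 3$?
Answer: $-25$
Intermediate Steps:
$- 25 p{\left(v \left(X{\left(-2,Q \right)} - 1\right) \right)} = \left(-25\right) 1 = -25$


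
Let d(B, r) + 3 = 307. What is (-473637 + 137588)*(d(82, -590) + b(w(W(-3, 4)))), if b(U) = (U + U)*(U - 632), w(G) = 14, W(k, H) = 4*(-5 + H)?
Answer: 5712833000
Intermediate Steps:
d(B, r) = 304 (d(B, r) = -3 + 307 = 304)
W(k, H) = -20 + 4*H
b(U) = 2*U*(-632 + U) (b(U) = (2*U)*(-632 + U) = 2*U*(-632 + U))
(-473637 + 137588)*(d(82, -590) + b(w(W(-3, 4)))) = (-473637 + 137588)*(304 + 2*14*(-632 + 14)) = -336049*(304 + 2*14*(-618)) = -336049*(304 - 17304) = -336049*(-17000) = 5712833000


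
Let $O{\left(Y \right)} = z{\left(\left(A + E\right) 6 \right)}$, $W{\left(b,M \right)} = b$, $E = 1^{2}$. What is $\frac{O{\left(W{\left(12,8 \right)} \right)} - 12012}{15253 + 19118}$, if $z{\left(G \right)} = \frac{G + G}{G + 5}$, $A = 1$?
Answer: $- \frac{68060}{194769} \approx -0.34944$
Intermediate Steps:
$E = 1$
$z{\left(G \right)} = \frac{2 G}{5 + G}$
$O{\left(Y \right)} = \frac{24}{17}$ ($O{\left(Y \right)} = \frac{2 \left(1 + 1\right) 6}{5 + \left(1 + 1\right) 6} = \frac{2 \cdot 2 \cdot 6}{5 + 2 \cdot 6} = 2 \cdot 12 \frac{1}{5 + 12} = 2 \cdot 12 \cdot \frac{1}{17} = \frac{24}{17}$)
$\frac{O{\left(W{\left(12,8 \right)} \right)} - 12012}{15253 + 19118} = \frac{\frac{24}{17} - 12012}{15253 + 19118} = - \frac{204180}{17 \cdot 34371} = \left(- \frac{204180}{17}\right) \frac{1}{34371} = - \frac{68060}{194769}$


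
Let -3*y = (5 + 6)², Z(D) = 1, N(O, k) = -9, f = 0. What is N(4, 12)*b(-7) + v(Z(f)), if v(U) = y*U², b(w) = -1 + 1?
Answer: -121/3 ≈ -40.333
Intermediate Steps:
y = -121/3 (y = -(5 + 6)²/3 = -⅓*11² = -⅓*121 = -121/3 ≈ -40.333)
b(w) = 0
v(U) = -121*U²/3
N(4, 12)*b(-7) + v(Z(f)) = -9*0 - 121/3*1² = 0 - 121/3*1 = 0 - 121/3 = -121/3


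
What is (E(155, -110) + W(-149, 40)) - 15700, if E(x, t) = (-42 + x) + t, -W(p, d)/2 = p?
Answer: -15399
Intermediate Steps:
W(p, d) = -2*p
E(x, t) = -42 + t + x
(E(155, -110) + W(-149, 40)) - 15700 = ((-42 - 110 + 155) - 2*(-149)) - 15700 = (3 + 298) - 15700 = 301 - 15700 = -15399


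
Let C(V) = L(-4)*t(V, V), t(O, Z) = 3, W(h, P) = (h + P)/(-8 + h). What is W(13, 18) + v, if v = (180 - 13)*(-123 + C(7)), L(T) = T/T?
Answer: -100169/5 ≈ -20034.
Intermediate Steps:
L(T) = 1
W(h, P) = (P + h)/(-8 + h)
C(V) = 3 (C(V) = 1*3 = 3)
v = -20040 (v = (180 - 13)*(-123 + 3) = 167*(-120) = -20040)
W(13, 18) + v = (18 + 13)/(-8 + 13) - 20040 = 31/5 - 20040 = -100169/5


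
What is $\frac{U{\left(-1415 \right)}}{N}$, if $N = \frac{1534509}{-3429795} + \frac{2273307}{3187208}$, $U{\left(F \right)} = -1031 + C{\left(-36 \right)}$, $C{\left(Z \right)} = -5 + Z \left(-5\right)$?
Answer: $- \frac{3119112791126720}{968725873731} \approx -3219.8$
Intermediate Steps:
$C{\left(Z \right)} = -5 - 5 Z$
$U{\left(F \right)} = -856$ ($U{\left(F \right)} = -1031 - -175 = -1031 + \left(-5 + 180\right) = -1031 + 175 = -856$)
$N = \frac{968725873731}{3643823354120}$ ($N = 1534509 \left(- \frac{1}{3429795}\right) + 2273307 \cdot \frac{1}{3187208} = - \frac{511503}{1143265} + \frac{2273307}{3187208} = \frac{968725873731}{3643823354120} \approx 0.26585$)
$\frac{U{\left(-1415 \right)}}{N} = - \frac{856}{\frac{968725873731}{3643823354120}} = \left(-856\right) \frac{3643823354120}{968725873731} = - \frac{3119112791126720}{968725873731}$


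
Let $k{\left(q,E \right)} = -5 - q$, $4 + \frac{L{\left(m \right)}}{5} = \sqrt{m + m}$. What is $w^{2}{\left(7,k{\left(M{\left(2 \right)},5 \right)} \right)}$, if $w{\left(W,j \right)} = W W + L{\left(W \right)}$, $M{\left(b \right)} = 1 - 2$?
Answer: $1191 + 290 \sqrt{14} \approx 2276.1$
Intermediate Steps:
$L{\left(m \right)} = -20 + 5 \sqrt{2} \sqrt{m}$ ($L{\left(m \right)} = -20 + 5 \sqrt{m + m} = -20 + 5 \sqrt{2 m} = -20 + 5 \sqrt{2} \sqrt{m}$)
$M{\left(b \right)} = -1$
$w{\left(W,j \right)} = -20 + W^{2} + 5 \sqrt{2} \sqrt{W}$ ($w{\left(W,j \right)} = W W + \left(-20 + 5 \sqrt{2} \sqrt{W}\right) = W^{2} + \left(-20 + 5 \sqrt{2} \sqrt{W}\right) = -20 + W^{2} + 5 \sqrt{2} \sqrt{W}$)
$w^{2}{\left(7,k{\left(M{\left(2 \right)},5 \right)} \right)} = \left(-20 + 7^{2} + 5 \sqrt{2} \sqrt{7}\right)^{2} = \left(-20 + 49 + 5 \sqrt{14}\right)^{2} = \left(29 + 5 \sqrt{14}\right)^{2}$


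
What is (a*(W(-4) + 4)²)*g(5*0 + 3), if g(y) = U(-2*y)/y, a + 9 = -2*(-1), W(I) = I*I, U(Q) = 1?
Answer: -2800/3 ≈ -933.33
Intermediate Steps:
W(I) = I²
a = -7 (a = -9 - 2*(-1) = -9 + 2 = -7)
g(y) = 1/y
(a*(W(-4) + 4)²)*g(5*0 + 3) = (-7*((-4)² + 4)²)/(5*0 + 3) = (-7*(16 + 4)²)/(0 + 3) = -7*20²/3 = -7*400*(⅓) = -2800*⅓ = -2800/3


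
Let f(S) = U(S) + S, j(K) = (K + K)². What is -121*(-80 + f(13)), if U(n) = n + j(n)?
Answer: -75262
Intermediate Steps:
j(K) = 4*K² (j(K) = (2*K)² = 4*K²)
U(n) = n + 4*n²
f(S) = S + S*(1 + 4*S) (f(S) = S*(1 + 4*S) + S = S + S*(1 + 4*S))
-121*(-80 + f(13)) = -121*(-80 + 2*13*(1 + 2*13)) = -121*(-80 + 2*13*(1 + 26)) = -121*(-80 + 2*13*27) = -121*(-80 + 702) = -121*622 = -75262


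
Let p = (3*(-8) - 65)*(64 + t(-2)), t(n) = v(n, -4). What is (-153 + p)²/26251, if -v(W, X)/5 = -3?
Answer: 51609856/26251 ≈ 1966.0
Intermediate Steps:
v(W, X) = 15 (v(W, X) = -5*(-3) = 15)
t(n) = 15
p = -7031 (p = (3*(-8) - 65)*(64 + 15) = (-24 - 65)*79 = -89*79 = -7031)
(-153 + p)²/26251 = (-153 - 7031)²/26251 = (-7184)²*(1/26251) = 51609856*(1/26251) = 51609856/26251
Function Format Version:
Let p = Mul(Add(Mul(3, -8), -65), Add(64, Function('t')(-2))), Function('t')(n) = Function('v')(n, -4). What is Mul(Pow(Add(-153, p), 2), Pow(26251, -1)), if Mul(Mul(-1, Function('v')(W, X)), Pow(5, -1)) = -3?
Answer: Rational(51609856, 26251) ≈ 1966.0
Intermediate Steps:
Function('v')(W, X) = 15 (Function('v')(W, X) = Mul(-5, -3) = 15)
Function('t')(n) = 15
p = -7031 (p = Mul(Add(Mul(3, -8), -65), Add(64, 15)) = Mul(Add(-24, -65), 79) = Mul(-89, 79) = -7031)
Mul(Pow(Add(-153, p), 2), Pow(26251, -1)) = Mul(Pow(Add(-153, -7031), 2), Pow(26251, -1)) = Mul(Pow(-7184, 2), Rational(1, 26251)) = Mul(51609856, Rational(1, 26251)) = Rational(51609856, 26251)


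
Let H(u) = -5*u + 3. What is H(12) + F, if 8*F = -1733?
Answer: -2189/8 ≈ -273.63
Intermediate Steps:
H(u) = 3 - 5*u
F = -1733/8 (F = (⅛)*(-1733) = -1733/8 ≈ -216.63)
H(12) + F = (3 - 5*12) - 1733/8 = (3 - 60) - 1733/8 = -57 - 1733/8 = -2189/8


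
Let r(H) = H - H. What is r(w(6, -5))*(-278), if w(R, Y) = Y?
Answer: 0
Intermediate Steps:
r(H) = 0
r(w(6, -5))*(-278) = 0*(-278) = 0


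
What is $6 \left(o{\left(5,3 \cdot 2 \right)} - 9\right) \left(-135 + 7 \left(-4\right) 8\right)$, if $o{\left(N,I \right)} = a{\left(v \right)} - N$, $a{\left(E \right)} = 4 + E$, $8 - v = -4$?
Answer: $-4308$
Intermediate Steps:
$v = 12$ ($v = 8 - -4 = 8 + 4 = 12$)
$o{\left(N,I \right)} = 16 - N$ ($o{\left(N,I \right)} = \left(4 + 12\right) - N = 16 - N$)
$6 \left(o{\left(5,3 \cdot 2 \right)} - 9\right) \left(-135 + 7 \left(-4\right) 8\right) = 6 \left(\left(16 - 5\right) - 9\right) \left(-135 + 7 \left(-4\right) 8\right) = 6 \left(\left(16 - 5\right) - 9\right) \left(-135 - 224\right) = 6 \left(11 - 9\right) \left(-135 - 224\right) = 6 \cdot 2 \left(-359\right) = 12 \left(-359\right) = -4308$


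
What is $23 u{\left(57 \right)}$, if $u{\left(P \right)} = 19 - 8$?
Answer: $253$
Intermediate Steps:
$u{\left(P \right)} = 11$
$23 u{\left(57 \right)} = 23 \cdot 11 = 253$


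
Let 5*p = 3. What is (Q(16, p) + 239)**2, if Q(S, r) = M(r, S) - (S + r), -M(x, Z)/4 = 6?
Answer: 984064/25 ≈ 39363.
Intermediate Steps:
M(x, Z) = -24 (M(x, Z) = -4*6 = -24)
p = 3/5 (p = (1/5)*3 = 3/5 ≈ 0.60000)
Q(S, r) = -24 - S - r (Q(S, r) = -24 - (S + r) = -24 + (-S - r) = -24 - S - r)
(Q(16, p) + 239)**2 = ((-24 - 1*16 - 1*3/5) + 239)**2 = ((-24 - 16 - 3/5) + 239)**2 = (-203/5 + 239)**2 = (992/5)**2 = 984064/25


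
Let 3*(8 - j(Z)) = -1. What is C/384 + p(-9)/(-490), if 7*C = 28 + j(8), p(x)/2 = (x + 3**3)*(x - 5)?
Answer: 42017/40320 ≈ 1.0421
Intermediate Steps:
p(x) = 2*(-5 + x)*(27 + x) (p(x) = 2*((x + 3**3)*(x - 5)) = 2*((x + 27)*(-5 + x)) = 2*((27 + x)*(-5 + x)) = 2*((-5 + x)*(27 + x)) = 2*(-5 + x)*(27 + x))
j(Z) = 25/3 (j(Z) = 8 - 1/3*(-1) = 8 + 1/3 = 25/3)
C = 109/21 (C = (28 + 25/3)/7 = (1/7)*(109/3) = 109/21 ≈ 5.1905)
C/384 + p(-9)/(-490) = (109/21)/384 + (-270 + 2*(-9)**2 + 44*(-9))/(-490) = (109/21)*(1/384) + (-270 + 2*81 - 396)*(-1/490) = 109/8064 + (-270 + 162 - 396)*(-1/490) = 109/8064 - 504*(-1/490) = 109/8064 + 36/35 = 42017/40320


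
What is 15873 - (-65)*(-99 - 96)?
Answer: 3198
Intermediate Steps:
15873 - (-65)*(-99 - 96) = 15873 - (-65)*(-195) = 15873 - 1*12675 = 15873 - 12675 = 3198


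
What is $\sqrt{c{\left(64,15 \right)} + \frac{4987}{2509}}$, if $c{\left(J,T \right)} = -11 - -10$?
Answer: $\frac{\sqrt{6217302}}{2509} \approx 0.9938$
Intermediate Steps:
$c{\left(J,T \right)} = -1$ ($c{\left(J,T \right)} = -11 + 10 = -1$)
$\sqrt{c{\left(64,15 \right)} + \frac{4987}{2509}} = \sqrt{-1 + \frac{4987}{2509}} = \sqrt{\frac{2478}{2509}} = \frac{\sqrt{6217302}}{2509}$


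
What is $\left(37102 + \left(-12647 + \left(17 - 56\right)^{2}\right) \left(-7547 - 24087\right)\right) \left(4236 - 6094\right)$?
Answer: $-654010399988$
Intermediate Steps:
$\left(37102 + \left(-12647 + \left(17 - 56\right)^{2}\right) \left(-7547 - 24087\right)\right) \left(4236 - 6094\right) = \left(37102 + \left(-12647 + \left(-39\right)^{2}\right) \left(-31634\right)\right) \left(-1858\right) = \left(37102 + \left(-12647 + 1521\right) \left(-31634\right)\right) \left(-1858\right) = \left(37102 - -351959884\right) \left(-1858\right) = \left(37102 + 351959884\right) \left(-1858\right) = 351996986 \left(-1858\right) = -654010399988$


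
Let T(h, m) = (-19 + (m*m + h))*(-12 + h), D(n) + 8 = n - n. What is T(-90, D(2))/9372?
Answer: 765/1562 ≈ 0.48976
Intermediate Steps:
D(n) = -8 (D(n) = -8 + (n - n) = -8 + 0 = -8)
T(h, m) = (-12 + h)*(-19 + h + m²) (T(h, m) = (-19 + (m² + h))*(-12 + h) = (-19 + (h + m²))*(-12 + h) = (-19 + h + m²)*(-12 + h) = (-12 + h)*(-19 + h + m²))
T(-90, D(2))/9372 = (228 + (-90)² - 31*(-90) - 12*(-8)² - 90*(-8)²)/9372 = (228 + 8100 + 2790 - 12*64 - 90*64)*(1/9372) = (228 + 8100 + 2790 - 768 - 5760)*(1/9372) = 4590*(1/9372) = 765/1562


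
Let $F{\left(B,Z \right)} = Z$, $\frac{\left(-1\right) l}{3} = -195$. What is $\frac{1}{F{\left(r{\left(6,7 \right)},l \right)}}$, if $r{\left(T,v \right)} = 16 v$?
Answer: $\frac{1}{585} \approx 0.0017094$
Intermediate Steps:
$l = 585$ ($l = \left(-3\right) \left(-195\right) = 585$)
$\frac{1}{F{\left(r{\left(6,7 \right)},l \right)}} = \frac{1}{585}$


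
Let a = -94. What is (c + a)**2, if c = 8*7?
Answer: 1444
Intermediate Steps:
c = 56
(c + a)**2 = (56 - 94)**2 = (-38)**2 = 1444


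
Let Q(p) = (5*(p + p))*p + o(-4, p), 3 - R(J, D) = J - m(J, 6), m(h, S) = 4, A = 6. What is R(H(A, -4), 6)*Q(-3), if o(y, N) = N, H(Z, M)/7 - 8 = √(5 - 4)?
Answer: -4872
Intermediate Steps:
H(Z, M) = 63 (H(Z, M) = 56 + 7*√(5 - 4) = 56 + 7*√1 = 56 + 7*1 = 56 + 7 = 63)
R(J, D) = 7 - J (R(J, D) = 3 - (J - 1*4) = 3 - (J - 4) = 3 - (-4 + J) = 3 + (4 - J) = 7 - J)
Q(p) = p + 10*p² (Q(p) = (5*(p + p))*p + p = (5*(2*p))*p + p = (10*p)*p + p = 10*p² + p = p + 10*p²)
R(H(A, -4), 6)*Q(-3) = (7 - 1*63)*(-3*(1 + 10*(-3))) = (7 - 63)*(-3*(1 - 30)) = -(-168)*(-29) = -56*87 = -4872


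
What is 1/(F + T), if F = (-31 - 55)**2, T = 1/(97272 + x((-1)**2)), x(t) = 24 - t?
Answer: 97295/719593821 ≈ 0.00013521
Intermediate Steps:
T = 1/97295 (T = 1/(97272 + (24 - 1*(-1)**2)) = 1/(97272 + (24 - 1*1)) = 1/(97272 + (24 - 1)) = 1/(97272 + 23) = 1/97295 ≈ 1.0278e-5)
F = 7396 (F = (-86)**2 = 7396)
1/(F + T) = 1/(7396 + 1/97295) = 1/(719593821/97295) = 97295/719593821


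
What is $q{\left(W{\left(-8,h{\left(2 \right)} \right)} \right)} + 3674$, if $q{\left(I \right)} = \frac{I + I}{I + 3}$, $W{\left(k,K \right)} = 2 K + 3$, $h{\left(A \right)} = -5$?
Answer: $\frac{7355}{2} \approx 3677.5$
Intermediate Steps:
$W{\left(k,K \right)} = 3 + 2 K$
$q{\left(I \right)} = \frac{2 I}{3 + I}$
$q{\left(W{\left(-8,h{\left(2 \right)} \right)} \right)} + 3674 = \frac{2 \left(3 + 2 \left(-5\right)\right)}{3 + \left(3 + 2 \left(-5\right)\right)} + 3674 = \frac{2 \left(3 - 10\right)}{3 + \left(3 - 10\right)} + 3674 = 2 \left(-7\right) \frac{1}{3 - 7} + 3674 = 2 \left(-7\right) \frac{1}{-4} + 3674 = 2 \left(-7\right) \left(- \frac{1}{4}\right) + 3674 = \frac{7}{2} + 3674 = \frac{7355}{2}$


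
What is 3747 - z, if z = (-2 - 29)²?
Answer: 2786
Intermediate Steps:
z = 961 (z = (-31)² = 961)
3747 - z = 3747 - 1*961 = 3747 - 961 = 2786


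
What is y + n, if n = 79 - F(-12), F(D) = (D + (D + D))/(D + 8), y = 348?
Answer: 418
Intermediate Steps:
F(D) = 3*D/(8 + D) (F(D) = (D + 2*D)/(8 + D) = (3*D)/(8 + D) = 3*D/(8 + D))
n = 70 (n = 79 - 3*(-12)/(8 - 12) = 79 - 3*(-12)/(-4) = 79 - 3*(-12)*(-1)/4 = 79 - 1*9 = 79 - 9 = 70)
y + n = 348 + 70 = 418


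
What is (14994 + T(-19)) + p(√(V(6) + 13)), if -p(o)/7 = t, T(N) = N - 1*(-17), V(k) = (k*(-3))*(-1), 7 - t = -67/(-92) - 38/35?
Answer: 6872629/460 ≈ 14941.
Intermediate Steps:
t = 23691/3220 (t = 7 - (-67/(-92) - 38/35) = 7 - (-67*(-1/92) - 38*1/35) = 7 - (67/92 - 38/35) = 7 - 1*(-1151/3220) = 7 + 1151/3220 = 23691/3220 ≈ 7.3575)
V(k) = 3*k (V(k) = -3*k*(-1) = 3*k)
T(N) = 17 + N (T(N) = N + 17 = 17 + N)
p(o) = -23691/460 (p(o) = -7*23691/3220 = -23691/460)
(14994 + T(-19)) + p(√(V(6) + 13)) = (14994 + (17 - 19)) - 23691/460 = (14994 - 2) - 23691/460 = 14992 - 23691/460 = 6872629/460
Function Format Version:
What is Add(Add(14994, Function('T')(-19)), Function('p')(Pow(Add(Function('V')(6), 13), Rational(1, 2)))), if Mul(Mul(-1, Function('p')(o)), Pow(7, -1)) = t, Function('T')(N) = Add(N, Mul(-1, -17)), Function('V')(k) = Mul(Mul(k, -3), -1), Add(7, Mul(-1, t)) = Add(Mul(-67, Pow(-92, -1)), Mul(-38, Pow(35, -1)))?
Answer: Rational(6872629, 460) ≈ 14941.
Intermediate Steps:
t = Rational(23691, 3220) (t = Add(7, Mul(-1, Add(Mul(-67, Pow(-92, -1)), Mul(-38, Pow(35, -1))))) = Add(7, Mul(-1, Add(Mul(-67, Rational(-1, 92)), Mul(-38, Rational(1, 35))))) = Add(7, Mul(-1, Add(Rational(67, 92), Rational(-38, 35)))) = Add(7, Mul(-1, Rational(-1151, 3220))) = Add(7, Rational(1151, 3220)) = Rational(23691, 3220) ≈ 7.3575)
Function('V')(k) = Mul(3, k) (Function('V')(k) = Mul(Mul(-3, k), -1) = Mul(3, k))
Function('T')(N) = Add(17, N) (Function('T')(N) = Add(N, 17) = Add(17, N))
Function('p')(o) = Rational(-23691, 460) (Function('p')(o) = Mul(-7, Rational(23691, 3220)) = Rational(-23691, 460))
Add(Add(14994, Function('T')(-19)), Function('p')(Pow(Add(Function('V')(6), 13), Rational(1, 2)))) = Add(Add(14994, Add(17, -19)), Rational(-23691, 460)) = Add(Add(14994, -2), Rational(-23691, 460)) = Add(14992, Rational(-23691, 460)) = Rational(6872629, 460)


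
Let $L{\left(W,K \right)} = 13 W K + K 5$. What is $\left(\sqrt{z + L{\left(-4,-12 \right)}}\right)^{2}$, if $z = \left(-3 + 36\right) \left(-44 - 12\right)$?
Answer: $-1284$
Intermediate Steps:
$L{\left(W,K \right)} = 5 K + 13 K W$ ($L{\left(W,K \right)} = 13 K W + 5 K = 5 K + 13 K W$)
$z = -1848$ ($z = 33 \left(-56\right) = -1848$)
$\left(\sqrt{z + L{\left(-4,-12 \right)}}\right)^{2} = \left(\sqrt{-1848 - 12 \left(5 + 13 \left(-4\right)\right)}\right)^{2} = \left(\sqrt{-1848 - 12 \left(5 - 52\right)}\right)^{2} = \left(\sqrt{-1848 - -564}\right)^{2} = \left(\sqrt{-1848 + 564}\right)^{2} = \left(\sqrt{-1284}\right)^{2} = \left(2 i \sqrt{321}\right)^{2} = -1284$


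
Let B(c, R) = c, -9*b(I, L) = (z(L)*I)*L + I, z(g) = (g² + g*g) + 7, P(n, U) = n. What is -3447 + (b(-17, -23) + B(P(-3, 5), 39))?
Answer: -447448/9 ≈ -49716.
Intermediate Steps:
z(g) = 7 + 2*g² (z(g) = (g² + g²) + 7 = 2*g² + 7 = 7 + 2*g²)
b(I, L) = -I/9 - I*L*(7 + 2*L²)/9 (b(I, L) = -(((7 + 2*L²)*I)*L + I)/9 = -((I*(7 + 2*L²))*L + I)/9 = -(I*L*(7 + 2*L²) + I)/9 = -(I + I*L*(7 + 2*L²))/9 = -I/9 - I*L*(7 + 2*L²)/9)
-3447 + (b(-17, -23) + B(P(-3, 5), 39)) = -3447 + (-⅑*(-17)*(1 - 23*(7 + 2*(-23)²)) - 3) = -3447 + (-⅑*(-17)*(1 - 23*(7 + 2*529)) - 3) = -3447 + (-⅑*(-17)*(1 - 23*(7 + 1058)) - 3) = -3447 + (-⅑*(-17)*(1 - 23*1065) - 3) = -3447 + (-⅑*(-17)*(1 - 24495) - 3) = -3447 + (-⅑*(-17)*(-24494) - 3) = -3447 + (-416398/9 - 3) = -3447 - 416425/9 = -447448/9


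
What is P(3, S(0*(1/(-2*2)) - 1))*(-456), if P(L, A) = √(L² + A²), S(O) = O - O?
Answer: -1368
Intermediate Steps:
S(O) = 0
P(L, A) = √(A² + L²)
P(3, S(0*(1/(-2*2)) - 1))*(-456) = √(0² + 3²)*(-456) = √(0 + 9)*(-456) = √9*(-456) = 3*(-456) = -1368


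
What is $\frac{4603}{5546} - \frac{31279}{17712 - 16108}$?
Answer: $- \frac{83045061}{4447892} \approx -18.671$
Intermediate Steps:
$\frac{4603}{5546} - \frac{31279}{17712 - 16108} = 4603 \cdot \frac{1}{5546} - \frac{31279}{17712 - 16108} = \frac{4603}{5546} - \frac{31279}{1604} = - \frac{83045061}{4447892}$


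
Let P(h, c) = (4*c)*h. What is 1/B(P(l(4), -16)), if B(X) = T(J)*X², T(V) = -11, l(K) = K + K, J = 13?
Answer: -1/2883584 ≈ -3.4679e-7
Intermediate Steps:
l(K) = 2*K
P(h, c) = 4*c*h
B(X) = -11*X²
1/B(P(l(4), -16)) = 1/(-11*(4*(-16)*(2*4))²) = 1/(-11*(4*(-16)*8)²) = 1/(-11*(-512)²) = 1/(-11*262144) = 1/(-2883584) = -1/2883584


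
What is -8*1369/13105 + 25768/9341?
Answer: 235387008/122413805 ≈ 1.9229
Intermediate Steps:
-8*1369/13105 + 25768/9341 = -10952*1/13105 + 25768*(1/9341) = -10952/13105 + 25768/9341 = 235387008/122413805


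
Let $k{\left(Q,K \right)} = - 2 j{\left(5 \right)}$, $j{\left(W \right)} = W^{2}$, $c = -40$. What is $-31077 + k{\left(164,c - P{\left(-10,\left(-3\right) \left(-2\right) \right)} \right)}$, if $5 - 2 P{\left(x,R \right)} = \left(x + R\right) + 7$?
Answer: $-31127$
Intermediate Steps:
$P{\left(x,R \right)} = -1 - \frac{R}{2} - \frac{x}{2}$ ($P{\left(x,R \right)} = \frac{5}{2} - \frac{\left(x + R\right) + 7}{2} = \frac{5}{2} - \frac{\left(R + x\right) + 7}{2} = \frac{5}{2} - \frac{7 + R + x}{2} = \frac{5}{2} - \left(\frac{7}{2} + \frac{R}{2} + \frac{x}{2}\right) = -1 - \frac{R}{2} - \frac{x}{2}$)
$k{\left(Q,K \right)} = -50$ ($k{\left(Q,K \right)} = - 2 \cdot 5^{2} = \left(-2\right) 25 = -50$)
$-31077 + k{\left(164,c - P{\left(-10,\left(-3\right) \left(-2\right) \right)} \right)} = -31077 - 50 = -31127$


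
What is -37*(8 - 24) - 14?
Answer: 578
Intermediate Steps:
-37*(8 - 24) - 14 = -37*(-16) - 14 = 592 - 14 = 578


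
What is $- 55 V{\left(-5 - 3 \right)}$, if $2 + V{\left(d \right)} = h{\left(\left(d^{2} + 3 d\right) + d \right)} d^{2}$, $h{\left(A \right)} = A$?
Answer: $-112530$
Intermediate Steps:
$V{\left(d \right)} = -2 + d^{2} \left(d^{2} + 4 d\right)$ ($V{\left(d \right)} = -2 + \left(\left(d^{2} + 3 d\right) + d\right) d^{2} = -2 + \left(d^{2} + 4 d\right) d^{2} = -2 + d^{2} \left(d^{2} + 4 d\right)$)
$- 55 V{\left(-5 - 3 \right)} = - 55 \left(-2 + \left(-5 - 3\right)^{3} \left(4 - 8\right)\right) = - 55 \left(-2 + \left(-8\right)^{3} \left(4 - 8\right)\right) = - 55 \left(-2 - -2048\right) = - 55 \left(-2 + 2048\right) = \left(-55\right) 2046 = -112530$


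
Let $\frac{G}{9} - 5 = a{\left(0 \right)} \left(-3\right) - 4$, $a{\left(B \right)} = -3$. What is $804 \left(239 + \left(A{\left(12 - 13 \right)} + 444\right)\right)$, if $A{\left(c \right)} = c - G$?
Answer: $475968$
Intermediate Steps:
$G = 90$ ($G = 45 + 9 \left(\left(-3\right) \left(-3\right) - 4\right) = 45 + 9 \left(9 - 4\right) = 45 + 9 \cdot 5 = 45 + 45 = 90$)
$A{\left(c \right)} = -90 + c$ ($A{\left(c \right)} = c - 90 = -90 + c$)
$804 \left(239 + \left(A{\left(12 - 13 \right)} + 444\right)\right) = 804 \left(239 + \left(\left(-90 + \left(12 - 13\right)\right) + 444\right)\right) = 804 \left(239 + \left(\left(-90 - 1\right) + 444\right)\right) = 804 \left(239 + \left(-91 + 444\right)\right) = 804 \left(239 + 353\right) = 804 \cdot 592 = 475968$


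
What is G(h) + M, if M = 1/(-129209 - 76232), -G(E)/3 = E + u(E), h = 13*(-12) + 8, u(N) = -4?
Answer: 93681095/205441 ≈ 456.00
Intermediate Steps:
h = -148 (h = -156 + 8 = -148)
G(E) = 12 - 3*E (G(E) = -3*(E - 4) = -3*(-4 + E) = 12 - 3*E)
M = -1/205441 (M = 1/(-205441) = -1/205441 ≈ -4.8676e-6)
G(h) + M = (12 - 3*(-148)) - 1/205441 = (12 + 444) - 1/205441 = 456 - 1/205441 = 93681095/205441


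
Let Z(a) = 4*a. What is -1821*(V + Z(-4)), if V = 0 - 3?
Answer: 34599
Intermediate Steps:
V = -3
-1821*(V + Z(-4)) = -1821*(-3 + 4*(-4)) = -1821*(-3 - 16) = -1821*(-19) = 34599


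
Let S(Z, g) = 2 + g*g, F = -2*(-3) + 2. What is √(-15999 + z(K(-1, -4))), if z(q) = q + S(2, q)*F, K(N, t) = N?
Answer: 2*I*√3994 ≈ 126.4*I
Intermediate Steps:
F = 8 (F = 6 + 2 = 8)
S(Z, g) = 2 + g²
z(q) = 16 + q + 8*q² (z(q) = q + (2 + q²)*8 = q + (16 + 8*q²) = 16 + q + 8*q²)
√(-15999 + z(K(-1, -4))) = √(-15999 + (16 - 1 + 8*(-1)²)) = √(-15999 + (16 - 1 + 8*1)) = √(-15999 + (16 - 1 + 8)) = √(-15999 + 23) = √(-15976) = 2*I*√3994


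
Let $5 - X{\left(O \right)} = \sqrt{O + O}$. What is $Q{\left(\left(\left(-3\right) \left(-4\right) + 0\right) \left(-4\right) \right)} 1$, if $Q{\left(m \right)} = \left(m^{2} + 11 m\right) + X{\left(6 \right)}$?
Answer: $1781 - 2 \sqrt{3} \approx 1777.5$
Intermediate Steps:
$X{\left(O \right)} = 5 - \sqrt{2} \sqrt{O}$ ($X{\left(O \right)} = 5 - \sqrt{O + O} = 5 - \sqrt{2 O} = 5 - \sqrt{2} \sqrt{O}$)
$Q{\left(m \right)} = 5 + m^{2} - 2 \sqrt{3} + 11 m$ ($Q{\left(m \right)} = \left(m^{2} + 11 m\right) + \left(5 - \sqrt{2} \sqrt{6}\right) = \left(m^{2} + 11 m\right) + \left(5 - 2 \sqrt{3}\right) = 5 + m^{2} - 2 \sqrt{3} + 11 m$)
$Q{\left(\left(\left(-3\right) \left(-4\right) + 0\right) \left(-4\right) \right)} 1 = \left(5 + \left(\left(\left(-3\right) \left(-4\right) + 0\right) \left(-4\right)\right)^{2} - 2 \sqrt{3} + 11 \left(\left(-3\right) \left(-4\right) + 0\right) \left(-4\right)\right) 1 = \left(5 + \left(\left(12 + 0\right) \left(-4\right)\right)^{2} - 2 \sqrt{3} + 11 \left(12 + 0\right) \left(-4\right)\right) 1 = \left(5 + \left(12 \left(-4\right)\right)^{2} - 2 \sqrt{3} + 11 \cdot 12 \left(-4\right)\right) 1 = \left(5 + \left(-48\right)^{2} - 2 \sqrt{3} + 11 \left(-48\right)\right) 1 = \left(5 + 2304 - 2 \sqrt{3} - 528\right) 1 = \left(1781 - 2 \sqrt{3}\right) 1 = 1781 - 2 \sqrt{3}$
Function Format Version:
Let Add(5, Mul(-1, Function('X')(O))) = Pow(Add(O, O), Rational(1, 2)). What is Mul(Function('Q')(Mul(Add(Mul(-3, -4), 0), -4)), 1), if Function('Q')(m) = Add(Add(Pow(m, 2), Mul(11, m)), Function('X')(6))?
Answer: Add(1781, Mul(-2, Pow(3, Rational(1, 2)))) ≈ 1777.5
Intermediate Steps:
Function('X')(O) = Add(5, Mul(-1, Pow(2, Rational(1, 2)), Pow(O, Rational(1, 2)))) (Function('X')(O) = Add(5, Mul(-1, Pow(Add(O, O), Rational(1, 2)))) = Add(5, Mul(-1, Pow(Mul(2, O), Rational(1, 2)))) = Add(5, Mul(-1, Mul(Pow(2, Rational(1, 2)), Pow(O, Rational(1, 2))))) = Add(5, Mul(-1, Pow(2, Rational(1, 2)), Pow(O, Rational(1, 2)))))
Function('Q')(m) = Add(5, Pow(m, 2), Mul(-2, Pow(3, Rational(1, 2))), Mul(11, m)) (Function('Q')(m) = Add(Add(Pow(m, 2), Mul(11, m)), Add(5, Mul(-1, Pow(2, Rational(1, 2)), Pow(6, Rational(1, 2))))) = Add(Add(Pow(m, 2), Mul(11, m)), Add(5, Mul(-2, Pow(3, Rational(1, 2))))) = Add(5, Pow(m, 2), Mul(-2, Pow(3, Rational(1, 2))), Mul(11, m)))
Mul(Function('Q')(Mul(Add(Mul(-3, -4), 0), -4)), 1) = Mul(Add(5, Pow(Mul(Add(Mul(-3, -4), 0), -4), 2), Mul(-2, Pow(3, Rational(1, 2))), Mul(11, Mul(Add(Mul(-3, -4), 0), -4))), 1) = Mul(Add(5, Pow(Mul(Add(12, 0), -4), 2), Mul(-2, Pow(3, Rational(1, 2))), Mul(11, Mul(Add(12, 0), -4))), 1) = Mul(Add(5, Pow(Mul(12, -4), 2), Mul(-2, Pow(3, Rational(1, 2))), Mul(11, Mul(12, -4))), 1) = Mul(Add(5, Pow(-48, 2), Mul(-2, Pow(3, Rational(1, 2))), Mul(11, -48)), 1) = Mul(Add(5, 2304, Mul(-2, Pow(3, Rational(1, 2))), -528), 1) = Mul(Add(1781, Mul(-2, Pow(3, Rational(1, 2)))), 1) = Add(1781, Mul(-2, Pow(3, Rational(1, 2))))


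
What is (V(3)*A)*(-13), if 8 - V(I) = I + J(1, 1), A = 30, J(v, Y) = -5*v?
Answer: -3900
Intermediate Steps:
V(I) = 13 - I (V(I) = 8 - (I - 5*1) = 8 - (I - 5) = 8 - (-5 + I) = 8 + (5 - I) = 13 - I)
(V(3)*A)*(-13) = ((13 - 1*3)*30)*(-13) = ((13 - 3)*30)*(-13) = (10*30)*(-13) = 300*(-13) = -3900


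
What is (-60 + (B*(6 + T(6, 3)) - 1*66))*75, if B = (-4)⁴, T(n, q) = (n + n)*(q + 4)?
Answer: 1718550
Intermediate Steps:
T(n, q) = 2*n*(4 + q) (T(n, q) = (2*n)*(4 + q) = 2*n*(4 + q))
B = 256
(-60 + (B*(6 + T(6, 3)) - 1*66))*75 = (-60 + (256*(6 + 2*6*(4 + 3)) - 1*66))*75 = (-60 + (256*(6 + 2*6*7) - 66))*75 = (-60 + (256*(6 + 84) - 66))*75 = (-60 + (256*90 - 66))*75 = (-60 + (23040 - 66))*75 = (-60 + 22974)*75 = 22914*75 = 1718550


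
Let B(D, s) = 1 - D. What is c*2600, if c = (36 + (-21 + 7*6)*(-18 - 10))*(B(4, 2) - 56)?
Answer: 84676800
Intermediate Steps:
c = 32568 (c = (36 + (-21 + 7*6)*(-18 - 10))*((1 - 1*4) - 56) = (36 + (-21 + 42)*(-28))*((1 - 4) - 56) = (36 + 21*(-28))*(-3 - 56) = (36 - 588)*(-59) = -552*(-59) = 32568)
c*2600 = 32568*2600 = 84676800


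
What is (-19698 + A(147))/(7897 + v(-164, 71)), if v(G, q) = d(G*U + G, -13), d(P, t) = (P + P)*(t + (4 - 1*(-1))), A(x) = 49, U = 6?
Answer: -19649/26265 ≈ -0.74811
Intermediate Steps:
d(P, t) = 2*P*(5 + t) (d(P, t) = (2*P)*(t + (4 + 1)) = (2*P)*(t + 5) = (2*P)*(5 + t) = 2*P*(5 + t))
v(G, q) = -112*G (v(G, q) = 2*(G*6 + G)*(5 - 13) = 2*(6*G + G)*(-8) = 2*(7*G)*(-8) = -112*G)
(-19698 + A(147))/(7897 + v(-164, 71)) = (-19698 + 49)/(7897 - 112*(-164)) = -19649/(7897 + 18368) = -19649/26265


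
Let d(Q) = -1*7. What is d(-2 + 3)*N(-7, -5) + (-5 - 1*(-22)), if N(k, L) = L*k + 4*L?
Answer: -88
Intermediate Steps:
d(Q) = -7
N(k, L) = 4*L + L*k
d(-2 + 3)*N(-7, -5) + (-5 - 1*(-22)) = -(-35)*(4 - 7) + (-5 - 1*(-22)) = -(-35)*(-3) + (-5 + 22) = -7*15 + 17 = -105 + 17 = -88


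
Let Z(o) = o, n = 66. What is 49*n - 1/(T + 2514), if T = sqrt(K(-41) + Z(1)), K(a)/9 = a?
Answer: 10220350731/3160282 + I*sqrt(23)/1580141 ≈ 3234.0 + 3.0351e-6*I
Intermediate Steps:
K(a) = 9*a
T = 4*I*sqrt(23) (T = sqrt(9*(-41) + 1) = sqrt(-369 + 1) = sqrt(-368) = 4*I*sqrt(23) ≈ 19.183*I)
49*n - 1/(T + 2514) = 49*66 - 1/(4*I*sqrt(23) + 2514) = 3234 - 1/(2514 + 4*I*sqrt(23))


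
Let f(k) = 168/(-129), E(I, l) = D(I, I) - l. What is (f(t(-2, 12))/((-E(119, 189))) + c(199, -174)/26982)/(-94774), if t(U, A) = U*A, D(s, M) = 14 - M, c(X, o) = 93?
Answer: 887/85523868052 ≈ 1.0371e-8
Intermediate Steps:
t(U, A) = A*U
E(I, l) = 14 - I - l (E(I, l) = (14 - I) - l = 14 - I - l)
f(k) = -56/43 (f(k) = 168*(-1/129) = -56/43)
(f(t(-2, 12))/((-E(119, 189))) + c(199, -174)/26982)/(-94774) = (-56*(-1/(14 - 1*119 - 1*189))/43 + 93/26982)/(-94774) = (-56*(-1/(14 - 119 - 189))/43 + 93*(1/26982))*(-1/94774) = (-56/(43*((-1*(-294)))) + 31/8994)*(-1/94774) = (-56/43/294 + 31/8994)*(-1/94774) = (-56/43*1/294 + 31/8994)*(-1/94774) = (-4/903 + 31/8994)*(-1/94774) = -887/902398*(-1/94774) = 887/85523868052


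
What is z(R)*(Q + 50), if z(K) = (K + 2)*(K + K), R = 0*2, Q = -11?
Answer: 0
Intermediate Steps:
R = 0
z(K) = 2*K*(2 + K) (z(K) = (2 + K)*(2*K) = 2*K*(2 + K))
z(R)*(Q + 50) = (2*0*(2 + 0))*(-11 + 50) = (2*0*2)*39 = 0*39 = 0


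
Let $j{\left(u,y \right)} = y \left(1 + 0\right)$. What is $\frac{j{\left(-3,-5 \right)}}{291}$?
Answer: $- \frac{5}{291} \approx -0.017182$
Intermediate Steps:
$j{\left(u,y \right)} = y$ ($j{\left(u,y \right)} = y 1 = y$)
$\frac{j{\left(-3,-5 \right)}}{291} = \frac{1}{291} \left(-5\right) = - \frac{5}{291}$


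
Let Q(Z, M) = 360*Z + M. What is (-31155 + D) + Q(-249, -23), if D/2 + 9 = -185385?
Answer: -491606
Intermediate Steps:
Q(Z, M) = M + 360*Z
D = -370788 (D = -18 + 2*(-185385) = -18 - 370770 = -370788)
(-31155 + D) + Q(-249, -23) = (-31155 - 370788) + (-23 + 360*(-249)) = -401943 + (-23 - 89640) = -401943 - 89663 = -491606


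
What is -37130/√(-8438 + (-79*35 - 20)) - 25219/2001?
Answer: -25219/2001 + 37130*I*√1247/3741 ≈ -12.603 + 350.49*I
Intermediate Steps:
-37130/√(-8438 + (-79*35 - 20)) - 25219/2001 = -37130/√(-8438 + (-2765 - 20)) - 25219*1/2001 = -37130/√(-8438 - 2785) - 25219/2001 = -37130*(-I*√1247/3741) - 25219/2001 = -(-37130)*I*√1247/3741 - 25219/2001 = 37130*I*√1247/3741 - 25219/2001 = -25219/2001 + 37130*I*√1247/3741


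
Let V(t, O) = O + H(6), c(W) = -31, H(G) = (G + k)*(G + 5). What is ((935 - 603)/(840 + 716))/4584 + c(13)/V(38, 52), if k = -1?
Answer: -55269575/190799832 ≈ -0.28967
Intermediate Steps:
H(G) = (-1 + G)*(5 + G) (H(G) = (G - 1)*(G + 5) = (-1 + G)*(5 + G))
V(t, O) = 55 + O (V(t, O) = O + (-5 + 6² + 4*6) = O + (-5 + 36 + 24) = O + 55 = 55 + O)
((935 - 603)/(840 + 716))/4584 + c(13)/V(38, 52) = ((935 - 603)/(840 + 716))/4584 - 31/(55 + 52) = (332/1556)*(1/4584) - 31/107 = (332*(1/1556))*(1/4584) - 31*1/107 = (83/389)*(1/4584) - 31/107 = 83/1783176 - 31/107 = -55269575/190799832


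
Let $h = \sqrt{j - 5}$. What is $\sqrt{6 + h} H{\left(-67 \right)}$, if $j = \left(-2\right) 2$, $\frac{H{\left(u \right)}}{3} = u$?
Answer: $- 201 \sqrt{6 + 3 i} \approx -506.67 - 119.61 i$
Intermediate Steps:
$H{\left(u \right)} = 3 u$
$j = -4$
$h = 3 i$ ($h = \sqrt{-4 - 5} = \sqrt{-9} = 3 i \approx 3.0 i$)
$\sqrt{6 + h} H{\left(-67 \right)} = \sqrt{6 + 3 i} 3 \left(-67\right) = \sqrt{6 + 3 i} \left(-201\right) = - 201 \sqrt{6 + 3 i}$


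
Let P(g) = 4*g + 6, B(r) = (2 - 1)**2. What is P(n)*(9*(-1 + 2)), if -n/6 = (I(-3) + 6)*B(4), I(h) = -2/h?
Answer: -1386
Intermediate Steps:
B(r) = 1 (B(r) = 1**2 = 1)
n = -40 (n = -6*(-2/(-3) + 6) = -6*(-2*(-1/3) + 6) = -6*(2/3 + 6) = -40 ≈ -40.000)
P(g) = 6 + 4*g
P(n)*(9*(-1 + 2)) = (6 + 4*(-40))*(9*(-1 + 2)) = (6 - 160)*(9*1) = -154*9 = -1386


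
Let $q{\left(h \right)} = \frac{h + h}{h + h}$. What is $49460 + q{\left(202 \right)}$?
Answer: $49461$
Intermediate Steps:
$q{\left(h \right)} = 1$ ($q{\left(h \right)} = \frac{2 h}{2 h} = 2 h \frac{1}{2 h} = 1$)
$49460 + q{\left(202 \right)} = 49460 + 1 = 49461$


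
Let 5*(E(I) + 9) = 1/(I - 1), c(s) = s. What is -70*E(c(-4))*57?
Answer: 180348/5 ≈ 36070.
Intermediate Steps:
E(I) = -9 + 1/(5*(-1 + I)) (E(I) = -9 + 1/(5*(I - 1)) = -9 + 1/(5*(-1 + I)))
-70*E(c(-4))*57 = -14*(46 - 45*(-4))/(-1 - 4)*57 = -14*(46 + 180)/(-5)*57 = -14*(-1)*226/5*57 = -70*(-226/25)*57 = (3164/5)*57 = 180348/5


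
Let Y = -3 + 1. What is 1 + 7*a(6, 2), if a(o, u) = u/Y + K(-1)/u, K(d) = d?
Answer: -19/2 ≈ -9.5000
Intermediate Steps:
Y = -2
a(o, u) = -1/u - u/2 (a(o, u) = u/(-2) - 1/u = u*(-1/2) - 1/u = -u/2 - 1/u = -1/u - u/2)
1 + 7*a(6, 2) = 1 + 7*(-1/2 - 1/2*2) = 1 + 7*(-1*1/2 - 1) = 1 + 7*(-1/2 - 1) = 1 + 7*(-3/2) = 1 - 21/2 = -19/2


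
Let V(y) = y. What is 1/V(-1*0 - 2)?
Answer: -½ ≈ -0.50000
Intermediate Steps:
1/V(-1*0 - 2) = 1/(-1*0 - 2) = 1/(0 - 2) = 1/(-2) = -½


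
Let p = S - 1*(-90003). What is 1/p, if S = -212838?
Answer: -1/122835 ≈ -8.1410e-6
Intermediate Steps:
p = -122835 (p = -212838 - 1*(-90003) = -212838 + 90003 = -122835)
1/p = 1/(-122835) = -1/122835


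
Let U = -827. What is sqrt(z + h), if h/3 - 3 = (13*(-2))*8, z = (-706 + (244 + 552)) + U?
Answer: 26*I*sqrt(2) ≈ 36.77*I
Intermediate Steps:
z = -737 (z = (-706 + (244 + 552)) - 827 = (-706 + 796) - 827 = 90 - 827 = -737)
h = -615 (h = 9 + 3*((13*(-2))*8) = 9 + 3*(-26*8) = 9 + 3*(-208) = 9 - 624 = -615)
sqrt(z + h) = sqrt(-737 - 615) = sqrt(-1352) = 26*I*sqrt(2)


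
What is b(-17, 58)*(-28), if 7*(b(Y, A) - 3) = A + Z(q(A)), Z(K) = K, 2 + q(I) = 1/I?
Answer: -8934/29 ≈ -308.07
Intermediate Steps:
q(I) = -2 + 1/I
b(Y, A) = 19/7 + A/7 + 1/(7*A) (b(Y, A) = 3 + (A + (-2 + 1/A))/7 = 3 + (-2 + A + 1/A)/7 = 3 + (-2/7 + A/7 + 1/(7*A)) = 19/7 + A/7 + 1/(7*A))
b(-17, 58)*(-28) = ((1/7)*(1 + 58**2 + 19*58)/58)*(-28) = ((1/7)*(1/58)*(1 + 3364 + 1102))*(-28) = ((1/7)*(1/58)*4467)*(-28) = (4467/406)*(-28) = -8934/29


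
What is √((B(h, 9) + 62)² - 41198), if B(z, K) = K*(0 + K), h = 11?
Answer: I*√20749 ≈ 144.05*I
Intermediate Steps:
B(z, K) = K² (B(z, K) = K*K = K²)
√((B(h, 9) + 62)² - 41198) = √((9² + 62)² - 41198) = √((81 + 62)² - 41198) = √(143² - 41198) = √(20449 - 41198) = √(-20749) = I*√20749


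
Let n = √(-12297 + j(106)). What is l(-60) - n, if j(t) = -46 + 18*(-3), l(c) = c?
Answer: -60 - 7*I*√253 ≈ -60.0 - 111.34*I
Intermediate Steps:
j(t) = -100 (j(t) = -46 - 54 = -100)
n = 7*I*√253 (n = √(-12297 - 100) = √(-12397) = 7*I*√253 ≈ 111.34*I)
l(-60) - n = -60 - 7*I*√253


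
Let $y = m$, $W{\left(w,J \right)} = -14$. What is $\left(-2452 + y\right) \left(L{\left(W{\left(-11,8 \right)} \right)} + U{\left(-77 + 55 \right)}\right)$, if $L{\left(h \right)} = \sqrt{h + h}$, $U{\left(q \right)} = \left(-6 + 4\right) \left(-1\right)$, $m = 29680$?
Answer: $54456 + 54456 i \sqrt{7} \approx 54456.0 + 1.4408 \cdot 10^{5} i$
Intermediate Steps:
$U{\left(q \right)} = 2$ ($U{\left(q \right)} = \left(-2\right) \left(-1\right) = 2$)
$y = 29680$
$L{\left(h \right)} = \sqrt{2} \sqrt{h}$ ($L{\left(h \right)} = \sqrt{2 h} = \sqrt{2} \sqrt{h}$)
$\left(-2452 + y\right) \left(L{\left(W{\left(-11,8 \right)} \right)} + U{\left(-77 + 55 \right)}\right) = \left(-2452 + 29680\right) \left(\sqrt{2} \sqrt{-14} + 2\right) = 27228 \left(\sqrt{2} i \sqrt{14} + 2\right) = 27228 \left(2 i \sqrt{7} + 2\right) = 27228 \left(2 + 2 i \sqrt{7}\right) = 54456 + 54456 i \sqrt{7}$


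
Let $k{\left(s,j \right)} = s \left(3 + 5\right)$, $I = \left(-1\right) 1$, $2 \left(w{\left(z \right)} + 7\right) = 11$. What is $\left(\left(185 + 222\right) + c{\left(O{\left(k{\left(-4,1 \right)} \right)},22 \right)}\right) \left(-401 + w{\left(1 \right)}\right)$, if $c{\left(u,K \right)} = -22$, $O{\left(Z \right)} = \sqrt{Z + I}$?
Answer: $- \frac{309925}{2} \approx -1.5496 \cdot 10^{5}$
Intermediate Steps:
$w{\left(z \right)} = - \frac{3}{2}$ ($w{\left(z \right)} = -7 + \frac{1}{2} \cdot 11 = -7 + \frac{11}{2} = - \frac{3}{2}$)
$I = -1$
$k{\left(s,j \right)} = 8 s$ ($k{\left(s,j \right)} = s 8 = 8 s$)
$O{\left(Z \right)} = \sqrt{-1 + Z}$ ($O{\left(Z \right)} = \sqrt{Z - 1} = \sqrt{-1 + Z}$)
$\left(\left(185 + 222\right) + c{\left(O{\left(k{\left(-4,1 \right)} \right)},22 \right)}\right) \left(-401 + w{\left(1 \right)}\right) = \left(\left(185 + 222\right) - 22\right) \left(-401 - \frac{3}{2}\right) = \left(407 - 22\right) \left(- \frac{805}{2}\right) = 385 \left(- \frac{805}{2}\right) = - \frac{309925}{2}$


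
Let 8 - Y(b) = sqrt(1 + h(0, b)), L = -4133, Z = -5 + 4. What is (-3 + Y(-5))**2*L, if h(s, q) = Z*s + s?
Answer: -66128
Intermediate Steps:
Z = -1
h(s, q) = 0 (h(s, q) = -s + s = 0)
Y(b) = 7 (Y(b) = 8 - sqrt(1 + 0) = 8 - sqrt(1) = 8 - 1*1 = 8 - 1 = 7)
(-3 + Y(-5))**2*L = (-3 + 7)**2*(-4133) = 4**2*(-4133) = 16*(-4133) = -66128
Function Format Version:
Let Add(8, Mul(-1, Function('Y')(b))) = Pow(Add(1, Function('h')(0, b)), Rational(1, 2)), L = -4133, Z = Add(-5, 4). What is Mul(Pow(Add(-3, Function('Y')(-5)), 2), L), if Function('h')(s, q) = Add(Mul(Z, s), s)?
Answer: -66128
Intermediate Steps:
Z = -1
Function('h')(s, q) = 0 (Function('h')(s, q) = Add(Mul(-1, s), s) = 0)
Function('Y')(b) = 7 (Function('Y')(b) = Add(8, Mul(-1, Pow(Add(1, 0), Rational(1, 2)))) = Add(8, Mul(-1, Pow(1, Rational(1, 2)))) = Add(8, Mul(-1, 1)) = Add(8, -1) = 7)
Mul(Pow(Add(-3, Function('Y')(-5)), 2), L) = Mul(Pow(Add(-3, 7), 2), -4133) = Mul(Pow(4, 2), -4133) = Mul(16, -4133) = -66128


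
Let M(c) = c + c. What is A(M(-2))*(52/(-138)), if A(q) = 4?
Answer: -104/69 ≈ -1.5072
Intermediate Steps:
M(c) = 2*c
A(M(-2))*(52/(-138)) = 4*(52/(-138)) = 4*(52*(-1/138)) = 4*(-26/69) = -104/69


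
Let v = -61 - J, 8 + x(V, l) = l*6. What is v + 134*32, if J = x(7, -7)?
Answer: 4277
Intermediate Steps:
x(V, l) = -8 + 6*l (x(V, l) = -8 + l*6 = -8 + 6*l)
J = -50 (J = -8 + 6*(-7) = -8 - 42 = -50)
v = -11 (v = -61 - 1*(-50) = -61 + 50 = -11)
v + 134*32 = -11 + 134*32 = -11 + 4288 = 4277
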